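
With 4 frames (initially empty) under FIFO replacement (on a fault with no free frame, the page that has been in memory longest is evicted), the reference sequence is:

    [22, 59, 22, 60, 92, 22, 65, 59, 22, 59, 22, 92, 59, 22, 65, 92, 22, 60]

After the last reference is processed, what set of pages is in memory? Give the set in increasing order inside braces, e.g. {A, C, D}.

22 -> fault, frames [22]
59 -> fault, frames [22, 59]
22 -> hit
60 -> fault, frames [22, 59, 60]
92 -> fault, frames [22, 59, 60, 92]
22 -> hit
65 -> fault, evict 22, frames [59, 60, 92, 65]
59 -> hit
22 -> fault, evict 59, frames [60, 92, 65, 22]
59 -> fault, evict 60, frames [92, 65, 22, 59]
22 -> hit
92 -> hit
59 -> hit
22 -> hit
65 -> hit
92 -> hit
22 -> hit
60 -> fault, evict 92, frames [65, 22, 59, 60]

{22, 59, 60, 65}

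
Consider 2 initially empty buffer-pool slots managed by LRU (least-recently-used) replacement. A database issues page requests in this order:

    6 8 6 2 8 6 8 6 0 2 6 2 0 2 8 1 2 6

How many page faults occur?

13

6 -> miss, frames (6)
8 -> miss, frames (6 8)
6 -> hit
2 -> miss, evict 8, frames (6 2)
8 -> miss, evict 6, frames (2 8)
6 -> miss, evict 2, frames (8 6)
8 -> hit
6 -> hit
0 -> miss, evict 8, frames (6 0)
2 -> miss, evict 6, frames (0 2)
6 -> miss, evict 0, frames (2 6)
2 -> hit
0 -> miss, evict 6, frames (2 0)
2 -> hit
8 -> miss, evict 0, frames (2 8)
1 -> miss, evict 2, frames (8 1)
2 -> miss, evict 8, frames (1 2)
6 -> miss, evict 1, frames (2 6)
Page faults: 13.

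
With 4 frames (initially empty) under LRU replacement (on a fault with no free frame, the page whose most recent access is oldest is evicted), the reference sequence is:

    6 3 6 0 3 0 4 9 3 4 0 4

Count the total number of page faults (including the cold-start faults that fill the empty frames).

5

6 -> miss, frames {6}
3 -> miss, frames {6,3}
6 -> hit
0 -> miss, frames {3,6,0}
3 -> hit
0 -> hit
4 -> miss, frames {6,3,0,4}
9 -> miss, evict 6, frames {3,0,4,9}
3 -> hit
4 -> hit
0 -> hit
4 -> hit
Page faults: 5.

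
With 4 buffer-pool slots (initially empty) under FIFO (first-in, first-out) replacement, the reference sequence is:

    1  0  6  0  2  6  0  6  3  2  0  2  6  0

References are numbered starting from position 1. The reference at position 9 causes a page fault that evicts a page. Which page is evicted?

pos 1: 1 -> fault, frames (1)
pos 2: 0 -> fault, frames (1 0)
pos 3: 6 -> fault, frames (1 0 6)
pos 4: 0 -> hit
pos 5: 2 -> fault, frames (1 0 6 2)
pos 6: 6 -> hit
pos 7: 0 -> hit
pos 8: 6 -> hit
pos 9: 3 -> fault, evict 1, frames (0 6 2 3)
At position 9, page 1 is evicted.

1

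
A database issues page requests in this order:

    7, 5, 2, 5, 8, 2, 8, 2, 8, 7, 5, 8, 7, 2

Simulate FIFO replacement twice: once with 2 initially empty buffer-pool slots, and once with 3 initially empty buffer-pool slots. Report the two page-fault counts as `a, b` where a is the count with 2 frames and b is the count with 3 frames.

2 frames: F F F . F . . . . F F F F F → 9 faults.
3 frames: F F F . F . . . . F F . . F → 7 faults.
7 < 9: adding a frame reduced faults, as is typical.

9, 7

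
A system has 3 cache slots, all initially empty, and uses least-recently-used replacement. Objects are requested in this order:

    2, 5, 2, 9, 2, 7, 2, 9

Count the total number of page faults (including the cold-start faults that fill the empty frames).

2: miss, frames [2]
5: miss, frames [2, 5]
2: hit
9: miss, frames [5, 2, 9]
2: hit
7: miss, evict 5, frames [9, 2, 7]
2: hit
9: hit
Page faults: 4.

4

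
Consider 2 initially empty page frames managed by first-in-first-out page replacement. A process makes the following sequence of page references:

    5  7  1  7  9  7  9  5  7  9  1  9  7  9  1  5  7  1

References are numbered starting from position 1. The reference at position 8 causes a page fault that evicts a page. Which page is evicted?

pos 1: 5 → fault, frames (5)
pos 2: 7 → fault, frames (5 7)
pos 3: 1 → fault, evict 5, frames (7 1)
pos 4: 7 → hit
pos 5: 9 → fault, evict 7, frames (1 9)
pos 6: 7 → fault, evict 1, frames (9 7)
pos 7: 9 → hit
pos 8: 5 → fault, evict 9, frames (7 5)
At position 8, page 9 is evicted.

9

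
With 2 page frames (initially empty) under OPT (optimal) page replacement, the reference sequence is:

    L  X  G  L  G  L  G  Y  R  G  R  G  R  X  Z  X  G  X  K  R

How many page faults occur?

L -> fault, frames {L}
X -> fault, frames {L,X}
G -> fault, evict X, frames {L,G}
L -> hit
G -> hit
L -> hit
G -> hit
Y -> fault, evict L, frames {G,Y}
R -> fault, evict Y, frames {G,R}
G -> hit
R -> hit
G -> hit
R -> hit
X -> fault, evict R, frames {G,X}
Z -> fault, evict G, frames {X,Z}
X -> hit
G -> fault, evict Z, frames {X,G}
X -> hit
K -> fault, evict G, frames {X,K}
R -> fault, evict K, frames {X,R}
Page faults: 10.

10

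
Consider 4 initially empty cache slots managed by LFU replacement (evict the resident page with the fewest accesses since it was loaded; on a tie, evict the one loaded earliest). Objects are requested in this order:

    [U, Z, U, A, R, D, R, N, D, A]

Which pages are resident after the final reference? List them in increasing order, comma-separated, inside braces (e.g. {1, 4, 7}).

{A, D, R, U}

U → fault, frames [U]
Z → fault, frames [U, Z]
U → hit
A → fault, frames [U, Z, A]
R → fault, frames [U, Z, A, R]
D → fault, evict Z, frames [U, A, R, D]
R → hit
N → fault, evict A, frames [U, R, D, N]
D → hit
A → fault, evict N, frames [U, R, D, A]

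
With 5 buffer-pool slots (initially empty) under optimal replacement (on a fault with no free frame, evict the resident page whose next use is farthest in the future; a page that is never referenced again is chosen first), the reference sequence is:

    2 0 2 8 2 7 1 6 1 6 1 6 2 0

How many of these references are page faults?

6

2: miss, frames {2}
0: miss, frames {2,0}
2: hit
8: miss, frames {2,0,8}
2: hit
7: miss, frames {2,0,8,7}
1: miss, frames {2,0,8,7,1}
6: miss, evict 7, frames {2,0,8,1,6}
1: hit
6: hit
1: hit
6: hit
2: hit
0: hit
Page faults: 6.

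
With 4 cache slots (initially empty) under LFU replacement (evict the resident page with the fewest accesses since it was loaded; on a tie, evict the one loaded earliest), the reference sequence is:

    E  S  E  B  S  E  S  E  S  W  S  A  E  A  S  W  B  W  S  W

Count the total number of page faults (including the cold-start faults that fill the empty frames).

7

E → fault, frames [E]
S → fault, frames [E, S]
E → hit
B → fault, frames [E, S, B]
S → hit
E → hit
S → hit
E → hit
S → hit
W → fault, frames [E, S, B, W]
S → hit
A → fault, evict B, frames [E, S, W, A]
E → hit
A → hit
S → hit
W → hit
B → fault, evict W, frames [E, S, A, B]
W → fault, evict B, frames [E, S, A, W]
S → hit
W → hit
Page faults: 7.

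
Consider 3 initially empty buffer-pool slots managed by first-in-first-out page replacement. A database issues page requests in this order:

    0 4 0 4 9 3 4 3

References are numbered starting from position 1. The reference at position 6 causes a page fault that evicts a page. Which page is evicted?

0

pos 1: 0 → miss, frames (0)
pos 2: 4 → miss, frames (0 4)
pos 3: 0 → hit
pos 4: 4 → hit
pos 5: 9 → miss, frames (0 4 9)
pos 6: 3 → miss, evict 0, frames (4 9 3)
At position 6, page 0 is evicted.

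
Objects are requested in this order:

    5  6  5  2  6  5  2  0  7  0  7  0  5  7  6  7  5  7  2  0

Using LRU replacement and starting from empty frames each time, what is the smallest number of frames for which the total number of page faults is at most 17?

2

f=1: 20 faults
f=2: 14 faults
f=3: 9 faults
f=4: 8 faults
f=5: 5 faults
Smallest f with faults ≤ 17 is 2.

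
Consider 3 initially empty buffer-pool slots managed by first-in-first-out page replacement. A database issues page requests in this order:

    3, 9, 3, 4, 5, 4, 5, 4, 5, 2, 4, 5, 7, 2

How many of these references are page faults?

3 -> fault, frames {3}
9 -> fault, frames {3,9}
3 -> hit
4 -> fault, frames {3,9,4}
5 -> fault, evict 3, frames {9,4,5}
4 -> hit
5 -> hit
4 -> hit
5 -> hit
2 -> fault, evict 9, frames {4,5,2}
4 -> hit
5 -> hit
7 -> fault, evict 4, frames {5,2,7}
2 -> hit
Page faults: 6.

6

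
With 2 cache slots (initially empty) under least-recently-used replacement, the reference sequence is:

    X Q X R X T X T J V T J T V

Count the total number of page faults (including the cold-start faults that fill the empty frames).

9

X → miss, frames [X]
Q → miss, frames [X, Q]
X → hit
R → miss, evict Q, frames [X, R]
X → hit
T → miss, evict R, frames [X, T]
X → hit
T → hit
J → miss, evict X, frames [T, J]
V → miss, evict T, frames [J, V]
T → miss, evict J, frames [V, T]
J → miss, evict V, frames [T, J]
T → hit
V → miss, evict J, frames [T, V]
Page faults: 9.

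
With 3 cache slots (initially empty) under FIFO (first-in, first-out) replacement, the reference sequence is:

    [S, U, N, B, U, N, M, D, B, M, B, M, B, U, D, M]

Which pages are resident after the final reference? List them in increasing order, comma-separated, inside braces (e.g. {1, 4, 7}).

S → miss, frames (S)
U → miss, frames (S U)
N → miss, frames (S U N)
B → miss, evict S, frames (U N B)
U → hit
N → hit
M → miss, evict U, frames (N B M)
D → miss, evict N, frames (B M D)
B → hit
M → hit
B → hit
M → hit
B → hit
U → miss, evict B, frames (M D U)
D → hit
M → hit

{D, M, U}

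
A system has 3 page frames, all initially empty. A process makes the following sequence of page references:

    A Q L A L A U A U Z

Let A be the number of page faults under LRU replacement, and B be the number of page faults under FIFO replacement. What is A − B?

-1

Under LRU: F F F . . . F . . F → 5 faults.
Under FIFO: F F F . . . F F . F → 6 faults.
A − B = 5 − 6 = -1.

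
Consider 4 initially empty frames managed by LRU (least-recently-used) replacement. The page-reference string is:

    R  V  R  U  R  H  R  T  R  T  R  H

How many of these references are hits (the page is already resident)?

7

R → fault, frames [R]
V → fault, frames [R, V]
R → hit
U → fault, frames [V, R, U]
R → hit
H → fault, frames [V, U, R, H]
R → hit
T → fault, evict V, frames [U, H, R, T]
R → hit
T → hit
R → hit
H → hit
Hits: 7.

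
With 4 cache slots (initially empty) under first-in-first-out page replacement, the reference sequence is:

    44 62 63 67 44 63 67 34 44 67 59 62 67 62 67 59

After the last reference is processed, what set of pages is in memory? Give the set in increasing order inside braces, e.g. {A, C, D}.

{44, 59, 62, 67}

44 → fault, frames (44)
62 → fault, frames (44 62)
63 → fault, frames (44 62 63)
67 → fault, frames (44 62 63 67)
44 → hit
63 → hit
67 → hit
34 → fault, evict 44, frames (62 63 67 34)
44 → fault, evict 62, frames (63 67 34 44)
67 → hit
59 → fault, evict 63, frames (67 34 44 59)
62 → fault, evict 67, frames (34 44 59 62)
67 → fault, evict 34, frames (44 59 62 67)
62 → hit
67 → hit
59 → hit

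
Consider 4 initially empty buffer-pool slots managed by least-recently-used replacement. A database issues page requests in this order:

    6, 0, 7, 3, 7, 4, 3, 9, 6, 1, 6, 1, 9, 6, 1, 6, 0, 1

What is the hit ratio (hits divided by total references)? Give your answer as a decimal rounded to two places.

0.50

6 -> miss, frames {6}
0 -> miss, frames {6,0}
7 -> miss, frames {6,0,7}
3 -> miss, frames {6,0,7,3}
7 -> hit
4 -> miss, evict 6, frames {0,3,7,4}
3 -> hit
9 -> miss, evict 0, frames {7,4,3,9}
6 -> miss, evict 7, frames {4,3,9,6}
1 -> miss, evict 4, frames {3,9,6,1}
6 -> hit
1 -> hit
9 -> hit
6 -> hit
1 -> hit
6 -> hit
0 -> miss, evict 3, frames {9,1,6,0}
1 -> hit
Hits: 9 of 18 references → 9/18 = 0.5000.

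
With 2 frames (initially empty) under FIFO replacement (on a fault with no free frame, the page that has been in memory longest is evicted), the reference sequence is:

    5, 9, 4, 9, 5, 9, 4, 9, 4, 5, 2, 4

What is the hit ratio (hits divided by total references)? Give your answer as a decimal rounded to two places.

0.25

5 → fault, frames [5]
9 → fault, frames [5, 9]
4 → fault, evict 5, frames [9, 4]
9 → hit
5 → fault, evict 9, frames [4, 5]
9 → fault, evict 4, frames [5, 9]
4 → fault, evict 5, frames [9, 4]
9 → hit
4 → hit
5 → fault, evict 9, frames [4, 5]
2 → fault, evict 4, frames [5, 2]
4 → fault, evict 5, frames [2, 4]
Hits: 3 of 12 references → 3/12 = 0.2500.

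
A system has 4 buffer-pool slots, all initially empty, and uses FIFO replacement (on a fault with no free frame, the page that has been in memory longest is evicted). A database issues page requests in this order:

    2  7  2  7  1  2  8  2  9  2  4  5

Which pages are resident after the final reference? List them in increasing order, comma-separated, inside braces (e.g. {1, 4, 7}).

{2, 4, 5, 9}

2: miss, frames (2)
7: miss, frames (2 7)
2: hit
7: hit
1: miss, frames (2 7 1)
2: hit
8: miss, frames (2 7 1 8)
2: hit
9: miss, evict 2, frames (7 1 8 9)
2: miss, evict 7, frames (1 8 9 2)
4: miss, evict 1, frames (8 9 2 4)
5: miss, evict 8, frames (9 2 4 5)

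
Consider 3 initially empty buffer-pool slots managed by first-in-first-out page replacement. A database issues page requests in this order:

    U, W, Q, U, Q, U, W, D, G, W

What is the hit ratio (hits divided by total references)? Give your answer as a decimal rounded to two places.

0.40

U → miss, frames (U)
W → miss, frames (U W)
Q → miss, frames (U W Q)
U → hit
Q → hit
U → hit
W → hit
D → miss, evict U, frames (W Q D)
G → miss, evict W, frames (Q D G)
W → miss, evict Q, frames (D G W)
Hits: 4 of 10 references → 4/10 = 0.4000.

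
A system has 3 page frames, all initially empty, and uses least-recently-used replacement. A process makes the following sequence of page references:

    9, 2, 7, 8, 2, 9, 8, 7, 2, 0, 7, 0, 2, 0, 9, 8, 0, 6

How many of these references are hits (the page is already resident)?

7

9 -> fault, frames {9}
2 -> fault, frames {9,2}
7 -> fault, frames {9,2,7}
8 -> fault, evict 9, frames {2,7,8}
2 -> hit
9 -> fault, evict 7, frames {8,2,9}
8 -> hit
7 -> fault, evict 2, frames {9,8,7}
2 -> fault, evict 9, frames {8,7,2}
0 -> fault, evict 8, frames {7,2,0}
7 -> hit
0 -> hit
2 -> hit
0 -> hit
9 -> fault, evict 7, frames {2,0,9}
8 -> fault, evict 2, frames {0,9,8}
0 -> hit
6 -> fault, evict 9, frames {8,0,6}
Hits: 7.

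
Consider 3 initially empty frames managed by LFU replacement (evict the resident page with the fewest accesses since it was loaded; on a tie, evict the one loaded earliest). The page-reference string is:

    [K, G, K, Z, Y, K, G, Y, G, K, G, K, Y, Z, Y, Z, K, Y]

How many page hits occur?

9

K: fault, frames [K]
G: fault, frames [K, G]
K: hit
Z: fault, frames [K, G, Z]
Y: fault, evict G, frames [K, Z, Y]
K: hit
G: fault, evict Z, frames [K, Y, G]
Y: hit
G: hit
K: hit
G: hit
K: hit
Y: hit
Z: fault, evict Y, frames [K, G, Z]
Y: fault, evict Z, frames [K, G, Y]
Z: fault, evict Y, frames [K, G, Z]
K: hit
Y: fault, evict Z, frames [K, G, Y]
Hits: 9.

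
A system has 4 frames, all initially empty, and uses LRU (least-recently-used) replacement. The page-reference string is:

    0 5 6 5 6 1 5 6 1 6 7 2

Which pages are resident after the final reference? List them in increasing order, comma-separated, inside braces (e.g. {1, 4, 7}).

{1, 2, 6, 7}

0: fault, frames [0]
5: fault, frames [0, 5]
6: fault, frames [0, 5, 6]
5: hit
6: hit
1: fault, frames [0, 5, 6, 1]
5: hit
6: hit
1: hit
6: hit
7: fault, evict 0, frames [5, 1, 6, 7]
2: fault, evict 5, frames [1, 6, 7, 2]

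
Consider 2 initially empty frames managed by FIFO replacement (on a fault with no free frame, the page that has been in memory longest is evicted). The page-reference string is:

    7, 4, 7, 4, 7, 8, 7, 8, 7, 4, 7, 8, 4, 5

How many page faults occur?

7: miss, frames [7]
4: miss, frames [7, 4]
7: hit
4: hit
7: hit
8: miss, evict 7, frames [4, 8]
7: miss, evict 4, frames [8, 7]
8: hit
7: hit
4: miss, evict 8, frames [7, 4]
7: hit
8: miss, evict 7, frames [4, 8]
4: hit
5: miss, evict 4, frames [8, 5]
Page faults: 7.

7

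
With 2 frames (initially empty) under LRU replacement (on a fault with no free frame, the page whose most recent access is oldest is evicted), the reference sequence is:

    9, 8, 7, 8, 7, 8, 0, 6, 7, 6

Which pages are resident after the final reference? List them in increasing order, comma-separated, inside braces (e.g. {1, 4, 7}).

{6, 7}

9 -> fault, frames {9}
8 -> fault, frames {9,8}
7 -> fault, evict 9, frames {8,7}
8 -> hit
7 -> hit
8 -> hit
0 -> fault, evict 7, frames {8,0}
6 -> fault, evict 8, frames {0,6}
7 -> fault, evict 0, frames {6,7}
6 -> hit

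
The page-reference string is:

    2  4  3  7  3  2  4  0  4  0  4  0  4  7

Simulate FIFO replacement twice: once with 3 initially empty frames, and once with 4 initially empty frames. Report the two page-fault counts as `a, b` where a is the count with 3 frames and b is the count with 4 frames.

3 frames: F F F F . F F F . . . . . F → 8 faults.
4 frames: F F F F . . . F . . . . . . → 5 faults.
5 < 8: adding a frame reduced faults, as is typical.

8, 5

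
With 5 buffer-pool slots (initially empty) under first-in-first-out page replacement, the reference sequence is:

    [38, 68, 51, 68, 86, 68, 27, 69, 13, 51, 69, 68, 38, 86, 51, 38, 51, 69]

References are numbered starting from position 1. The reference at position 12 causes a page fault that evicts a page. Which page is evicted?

pos 1: 38: miss, frames (38)
pos 2: 68: miss, frames (38 68)
pos 3: 51: miss, frames (38 68 51)
pos 4: 68: hit
pos 5: 86: miss, frames (38 68 51 86)
pos 6: 68: hit
pos 7: 27: miss, frames (38 68 51 86 27)
pos 8: 69: miss, evict 38, frames (68 51 86 27 69)
pos 9: 13: miss, evict 68, frames (51 86 27 69 13)
pos 10: 51: hit
pos 11: 69: hit
pos 12: 68: miss, evict 51, frames (86 27 69 13 68)
At position 12, page 51 is evicted.

51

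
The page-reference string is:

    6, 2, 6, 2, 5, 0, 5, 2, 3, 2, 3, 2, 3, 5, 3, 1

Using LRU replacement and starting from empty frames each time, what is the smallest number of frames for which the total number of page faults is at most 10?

2

f=1: 16 faults
f=2: 8 faults
f=3: 6 faults
f=4: 6 faults
f=5: 6 faults
f=6: 6 faults
Smallest f with faults ≤ 10 is 2.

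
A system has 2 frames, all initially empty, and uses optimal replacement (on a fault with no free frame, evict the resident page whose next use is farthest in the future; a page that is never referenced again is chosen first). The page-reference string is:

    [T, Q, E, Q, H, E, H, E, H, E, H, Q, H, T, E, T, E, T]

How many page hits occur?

T: fault, frames [T]
Q: fault, frames [T, Q]
E: fault, evict T, frames [Q, E]
Q: hit
H: fault, evict Q, frames [E, H]
E: hit
H: hit
E: hit
H: hit
E: hit
H: hit
Q: fault, evict E, frames [H, Q]
H: hit
T: fault, evict Q, frames [H, T]
E: fault, evict H, frames [T, E]
T: hit
E: hit
T: hit
Hits: 11.

11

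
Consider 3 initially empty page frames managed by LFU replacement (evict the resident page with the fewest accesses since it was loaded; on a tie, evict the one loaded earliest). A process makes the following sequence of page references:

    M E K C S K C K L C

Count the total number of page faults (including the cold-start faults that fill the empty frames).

M → miss, frames [M]
E → miss, frames [M, E]
K → miss, frames [M, E, K]
C → miss, evict M, frames [E, K, C]
S → miss, evict E, frames [K, C, S]
K → hit
C → hit
K → hit
L → miss, evict S, frames [K, C, L]
C → hit
Page faults: 6.

6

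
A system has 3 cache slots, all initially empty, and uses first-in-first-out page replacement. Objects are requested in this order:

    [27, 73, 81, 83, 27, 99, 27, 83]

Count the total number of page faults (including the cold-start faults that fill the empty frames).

6

27 -> miss, frames {27}
73 -> miss, frames {27,73}
81 -> miss, frames {27,73,81}
83 -> miss, evict 27, frames {73,81,83}
27 -> miss, evict 73, frames {81,83,27}
99 -> miss, evict 81, frames {83,27,99}
27 -> hit
83 -> hit
Page faults: 6.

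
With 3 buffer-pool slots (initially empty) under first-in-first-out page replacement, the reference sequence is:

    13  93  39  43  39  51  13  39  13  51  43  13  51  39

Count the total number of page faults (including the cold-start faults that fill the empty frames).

13 -> fault, frames (13)
93 -> fault, frames (13 93)
39 -> fault, frames (13 93 39)
43 -> fault, evict 13, frames (93 39 43)
39 -> hit
51 -> fault, evict 93, frames (39 43 51)
13 -> fault, evict 39, frames (43 51 13)
39 -> fault, evict 43, frames (51 13 39)
13 -> hit
51 -> hit
43 -> fault, evict 51, frames (13 39 43)
13 -> hit
51 -> fault, evict 13, frames (39 43 51)
39 -> hit
Page faults: 9.

9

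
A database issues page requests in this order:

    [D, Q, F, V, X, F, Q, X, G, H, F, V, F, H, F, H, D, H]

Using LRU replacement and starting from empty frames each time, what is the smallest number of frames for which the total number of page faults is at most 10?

f=1: 18 faults
f=2: 14 faults
f=3: 11 faults
f=4: 10 faults
f=5: 9 faults
f=6: 8 faults
f=7: 7 faults
Smallest f with faults ≤ 10 is 4.

4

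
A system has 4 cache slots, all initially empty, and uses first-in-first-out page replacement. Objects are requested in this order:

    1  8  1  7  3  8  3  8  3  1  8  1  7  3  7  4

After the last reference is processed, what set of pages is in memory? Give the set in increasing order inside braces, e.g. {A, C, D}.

1 → miss, frames [1]
8 → miss, frames [1, 8]
1 → hit
7 → miss, frames [1, 8, 7]
3 → miss, frames [1, 8, 7, 3]
8 → hit
3 → hit
8 → hit
3 → hit
1 → hit
8 → hit
1 → hit
7 → hit
3 → hit
7 → hit
4 → miss, evict 1, frames [8, 7, 3, 4]

{3, 4, 7, 8}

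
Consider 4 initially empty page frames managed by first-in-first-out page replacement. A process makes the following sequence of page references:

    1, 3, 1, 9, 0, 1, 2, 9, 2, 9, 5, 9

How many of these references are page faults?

6

1 → miss, frames [1]
3 → miss, frames [1, 3]
1 → hit
9 → miss, frames [1, 3, 9]
0 → miss, frames [1, 3, 9, 0]
1 → hit
2 → miss, evict 1, frames [3, 9, 0, 2]
9 → hit
2 → hit
9 → hit
5 → miss, evict 3, frames [9, 0, 2, 5]
9 → hit
Page faults: 6.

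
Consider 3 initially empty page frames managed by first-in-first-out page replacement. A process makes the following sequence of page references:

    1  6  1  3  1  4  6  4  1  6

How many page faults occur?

6

1 -> fault, frames (1)
6 -> fault, frames (1 6)
1 -> hit
3 -> fault, frames (1 6 3)
1 -> hit
4 -> fault, evict 1, frames (6 3 4)
6 -> hit
4 -> hit
1 -> fault, evict 6, frames (3 4 1)
6 -> fault, evict 3, frames (4 1 6)
Page faults: 6.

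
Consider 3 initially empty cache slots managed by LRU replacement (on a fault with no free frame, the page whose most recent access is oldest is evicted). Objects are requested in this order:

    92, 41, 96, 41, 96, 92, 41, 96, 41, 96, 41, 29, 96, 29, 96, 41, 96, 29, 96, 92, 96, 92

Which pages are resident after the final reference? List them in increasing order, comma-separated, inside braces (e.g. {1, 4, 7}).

92 -> fault, frames {92}
41 -> fault, frames {92,41}
96 -> fault, frames {92,41,96}
41 -> hit
96 -> hit
92 -> hit
41 -> hit
96 -> hit
41 -> hit
96 -> hit
41 -> hit
29 -> fault, evict 92, frames {96,41,29}
96 -> hit
29 -> hit
96 -> hit
41 -> hit
96 -> hit
29 -> hit
96 -> hit
92 -> fault, evict 41, frames {29,96,92}
96 -> hit
92 -> hit

{29, 92, 96}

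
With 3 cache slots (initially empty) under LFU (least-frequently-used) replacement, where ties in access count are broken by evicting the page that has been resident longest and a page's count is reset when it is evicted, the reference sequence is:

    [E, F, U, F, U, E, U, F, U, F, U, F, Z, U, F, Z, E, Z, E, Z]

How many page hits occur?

12

E -> fault, frames {E}
F -> fault, frames {E,F}
U -> fault, frames {E,F,U}
F -> hit
U -> hit
E -> hit
U -> hit
F -> hit
U -> hit
F -> hit
U -> hit
F -> hit
Z -> fault, evict E, frames {F,U,Z}
U -> hit
F -> hit
Z -> hit
E -> fault, evict Z, frames {F,U,E}
Z -> fault, evict E, frames {F,U,Z}
E -> fault, evict Z, frames {F,U,E}
Z -> fault, evict E, frames {F,U,Z}
Hits: 12.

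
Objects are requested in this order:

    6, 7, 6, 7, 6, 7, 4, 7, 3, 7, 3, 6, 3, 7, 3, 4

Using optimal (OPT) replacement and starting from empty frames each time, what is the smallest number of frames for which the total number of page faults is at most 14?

2

f=1: 16 faults
f=2: 7 faults
f=3: 5 faults
f=4: 4 faults
Smallest f with faults ≤ 14 is 2.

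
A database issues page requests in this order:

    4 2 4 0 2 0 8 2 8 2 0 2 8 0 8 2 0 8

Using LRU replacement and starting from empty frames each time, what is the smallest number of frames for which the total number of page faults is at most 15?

2

f=1: 18 faults
f=2: 12 faults
f=3: 4 faults
f=4: 4 faults
Smallest f with faults ≤ 15 is 2.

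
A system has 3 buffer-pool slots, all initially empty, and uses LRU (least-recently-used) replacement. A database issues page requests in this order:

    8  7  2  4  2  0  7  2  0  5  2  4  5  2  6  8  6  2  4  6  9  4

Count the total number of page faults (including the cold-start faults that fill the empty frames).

12

8 -> miss, frames (8)
7 -> miss, frames (8 7)
2 -> miss, frames (8 7 2)
4 -> miss, evict 8, frames (7 2 4)
2 -> hit
0 -> miss, evict 7, frames (4 2 0)
7 -> miss, evict 4, frames (2 0 7)
2 -> hit
0 -> hit
5 -> miss, evict 7, frames (2 0 5)
2 -> hit
4 -> miss, evict 0, frames (5 2 4)
5 -> hit
2 -> hit
6 -> miss, evict 4, frames (5 2 6)
8 -> miss, evict 5, frames (2 6 8)
6 -> hit
2 -> hit
4 -> miss, evict 8, frames (6 2 4)
6 -> hit
9 -> miss, evict 2, frames (4 6 9)
4 -> hit
Page faults: 12.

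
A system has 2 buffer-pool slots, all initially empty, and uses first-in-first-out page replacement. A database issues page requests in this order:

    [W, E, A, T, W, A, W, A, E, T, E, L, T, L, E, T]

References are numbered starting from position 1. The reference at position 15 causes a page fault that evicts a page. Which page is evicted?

pos 1: W → fault, frames (W)
pos 2: E → fault, frames (W E)
pos 3: A → fault, evict W, frames (E A)
pos 4: T → fault, evict E, frames (A T)
pos 5: W → fault, evict A, frames (T W)
pos 6: A → fault, evict T, frames (W A)
pos 7: W → hit
pos 8: A → hit
pos 9: E → fault, evict W, frames (A E)
pos 10: T → fault, evict A, frames (E T)
pos 11: E → hit
pos 12: L → fault, evict E, frames (T L)
pos 13: T → hit
pos 14: L → hit
pos 15: E → fault, evict T, frames (L E)
At position 15, page T is evicted.

T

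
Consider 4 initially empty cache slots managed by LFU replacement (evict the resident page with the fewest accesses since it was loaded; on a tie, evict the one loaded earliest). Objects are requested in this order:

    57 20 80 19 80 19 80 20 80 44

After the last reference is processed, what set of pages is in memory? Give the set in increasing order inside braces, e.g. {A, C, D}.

57: fault, frames [57]
20: fault, frames [57, 20]
80: fault, frames [57, 20, 80]
19: fault, frames [57, 20, 80, 19]
80: hit
19: hit
80: hit
20: hit
80: hit
44: fault, evict 57, frames [20, 80, 19, 44]

{19, 20, 44, 80}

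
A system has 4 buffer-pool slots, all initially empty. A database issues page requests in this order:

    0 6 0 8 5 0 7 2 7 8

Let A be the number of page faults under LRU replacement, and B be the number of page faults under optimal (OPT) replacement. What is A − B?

1

Under LRU: F F . F F . F F . F → 7 faults.
Under OPT: F F . F F . F F . . → 6 faults.
A − B = 7 − 6 = 1.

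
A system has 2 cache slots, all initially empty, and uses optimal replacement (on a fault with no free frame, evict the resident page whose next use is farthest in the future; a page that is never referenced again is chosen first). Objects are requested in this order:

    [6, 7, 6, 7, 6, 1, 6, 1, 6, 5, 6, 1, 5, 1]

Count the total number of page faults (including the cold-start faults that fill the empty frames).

5

6 → fault, frames (6)
7 → fault, frames (6 7)
6 → hit
7 → hit
6 → hit
1 → fault, evict 7, frames (6 1)
6 → hit
1 → hit
6 → hit
5 → fault, evict 1, frames (6 5)
6 → hit
1 → fault, evict 6, frames (5 1)
5 → hit
1 → hit
Page faults: 5.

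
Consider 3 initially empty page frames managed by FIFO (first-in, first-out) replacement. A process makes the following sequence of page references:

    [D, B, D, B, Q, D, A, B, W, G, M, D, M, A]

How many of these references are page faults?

9

D → miss, frames [D]
B → miss, frames [D, B]
D → hit
B → hit
Q → miss, frames [D, B, Q]
D → hit
A → miss, evict D, frames [B, Q, A]
B → hit
W → miss, evict B, frames [Q, A, W]
G → miss, evict Q, frames [A, W, G]
M → miss, evict A, frames [W, G, M]
D → miss, evict W, frames [G, M, D]
M → hit
A → miss, evict G, frames [M, D, A]
Page faults: 9.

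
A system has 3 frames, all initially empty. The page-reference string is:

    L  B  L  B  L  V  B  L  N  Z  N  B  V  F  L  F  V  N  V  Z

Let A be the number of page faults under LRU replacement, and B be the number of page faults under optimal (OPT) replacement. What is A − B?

Under LRU: F F . . . F . . F F . F F F F . . F . F → 11 faults.
Under OPT: F F . . . F . . F F . . F F F . . F . F → 10 faults.
A − B = 11 − 10 = 1.

1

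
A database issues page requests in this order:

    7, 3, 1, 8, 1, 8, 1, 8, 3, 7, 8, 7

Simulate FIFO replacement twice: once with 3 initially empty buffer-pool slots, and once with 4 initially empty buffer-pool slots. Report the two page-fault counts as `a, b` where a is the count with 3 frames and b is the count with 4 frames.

3 frames: F F F F . . . . . F . . → 5 faults.
4 frames: F F F F . . . . . . . . → 4 faults.
4 < 5: adding a frame reduced faults, as is typical.

5, 4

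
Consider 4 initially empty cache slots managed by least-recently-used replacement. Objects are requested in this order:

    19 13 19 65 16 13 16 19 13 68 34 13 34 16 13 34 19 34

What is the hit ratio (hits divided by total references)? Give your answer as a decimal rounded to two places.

0.56

19 → fault, frames {19}
13 → fault, frames {19,13}
19 → hit
65 → fault, frames {13,19,65}
16 → fault, frames {13,19,65,16}
13 → hit
16 → hit
19 → hit
13 → hit
68 → fault, evict 65, frames {16,19,13,68}
34 → fault, evict 16, frames {19,13,68,34}
13 → hit
34 → hit
16 → fault, evict 19, frames {68,13,34,16}
13 → hit
34 → hit
19 → fault, evict 68, frames {16,13,34,19}
34 → hit
Hits: 10 of 18 references → 10/18 = 0.5556.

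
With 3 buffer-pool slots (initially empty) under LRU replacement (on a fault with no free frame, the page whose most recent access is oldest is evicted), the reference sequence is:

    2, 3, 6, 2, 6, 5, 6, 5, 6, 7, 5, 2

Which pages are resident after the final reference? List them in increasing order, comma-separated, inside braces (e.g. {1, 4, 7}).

2 → fault, frames [2]
3 → fault, frames [2, 3]
6 → fault, frames [2, 3, 6]
2 → hit
6 → hit
5 → fault, evict 3, frames [2, 6, 5]
6 → hit
5 → hit
6 → hit
7 → fault, evict 2, frames [5, 6, 7]
5 → hit
2 → fault, evict 6, frames [7, 5, 2]

{2, 5, 7}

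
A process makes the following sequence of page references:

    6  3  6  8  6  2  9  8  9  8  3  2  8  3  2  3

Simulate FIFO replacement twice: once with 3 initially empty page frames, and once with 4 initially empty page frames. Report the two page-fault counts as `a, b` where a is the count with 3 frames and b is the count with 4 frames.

3 frames: F F . F . F F . . . F . F . F . → 8 faults.
4 frames: F F . F . F F . . . . . . . . . → 5 faults.
5 < 8: adding a frame reduced faults, as is typical.

8, 5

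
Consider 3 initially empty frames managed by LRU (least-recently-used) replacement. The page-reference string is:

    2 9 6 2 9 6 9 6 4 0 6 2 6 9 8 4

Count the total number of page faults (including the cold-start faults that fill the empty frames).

2 → fault, frames [2]
9 → fault, frames [2, 9]
6 → fault, frames [2, 9, 6]
2 → hit
9 → hit
6 → hit
9 → hit
6 → hit
4 → fault, evict 2, frames [9, 6, 4]
0 → fault, evict 9, frames [6, 4, 0]
6 → hit
2 → fault, evict 4, frames [0, 6, 2]
6 → hit
9 → fault, evict 0, frames [2, 6, 9]
8 → fault, evict 2, frames [6, 9, 8]
4 → fault, evict 6, frames [9, 8, 4]
Page faults: 9.

9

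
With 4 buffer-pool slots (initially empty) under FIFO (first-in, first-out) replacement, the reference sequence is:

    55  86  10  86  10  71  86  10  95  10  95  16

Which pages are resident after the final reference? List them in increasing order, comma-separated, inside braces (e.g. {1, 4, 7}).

{10, 16, 71, 95}

55 -> fault, frames [55]
86 -> fault, frames [55, 86]
10 -> fault, frames [55, 86, 10]
86 -> hit
10 -> hit
71 -> fault, frames [55, 86, 10, 71]
86 -> hit
10 -> hit
95 -> fault, evict 55, frames [86, 10, 71, 95]
10 -> hit
95 -> hit
16 -> fault, evict 86, frames [10, 71, 95, 16]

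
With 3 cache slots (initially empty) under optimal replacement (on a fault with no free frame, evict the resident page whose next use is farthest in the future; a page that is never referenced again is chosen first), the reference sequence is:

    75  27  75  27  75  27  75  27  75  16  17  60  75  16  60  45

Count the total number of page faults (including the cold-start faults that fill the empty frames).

75 -> miss, frames (75)
27 -> miss, frames (75 27)
75 -> hit
27 -> hit
75 -> hit
27 -> hit
75 -> hit
27 -> hit
75 -> hit
16 -> miss, frames (75 27 16)
17 -> miss, evict 27, frames (75 16 17)
60 -> miss, evict 17, frames (75 16 60)
75 -> hit
16 -> hit
60 -> hit
45 -> miss, evict 60, frames (75 16 45)
Page faults: 6.

6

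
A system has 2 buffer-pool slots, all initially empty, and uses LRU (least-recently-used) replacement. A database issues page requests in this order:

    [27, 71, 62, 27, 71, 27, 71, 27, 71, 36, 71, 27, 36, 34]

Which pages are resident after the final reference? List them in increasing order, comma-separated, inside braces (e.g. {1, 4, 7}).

27: miss, frames (27)
71: miss, frames (27 71)
62: miss, evict 27, frames (71 62)
27: miss, evict 71, frames (62 27)
71: miss, evict 62, frames (27 71)
27: hit
71: hit
27: hit
71: hit
36: miss, evict 27, frames (71 36)
71: hit
27: miss, evict 36, frames (71 27)
36: miss, evict 71, frames (27 36)
34: miss, evict 27, frames (36 34)

{34, 36}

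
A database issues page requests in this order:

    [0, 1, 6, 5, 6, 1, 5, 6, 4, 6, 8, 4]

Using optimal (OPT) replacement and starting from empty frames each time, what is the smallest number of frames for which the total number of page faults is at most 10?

f=1: 12 faults
f=2: 8 faults
f=3: 6 faults
f=4: 6 faults
f=5: 6 faults
f=6: 6 faults
Smallest f with faults ≤ 10 is 2.

2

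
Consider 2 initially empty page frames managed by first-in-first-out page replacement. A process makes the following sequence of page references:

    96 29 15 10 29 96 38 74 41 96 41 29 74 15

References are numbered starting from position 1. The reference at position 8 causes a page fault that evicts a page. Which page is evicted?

pos 1: 96: fault, frames {96}
pos 2: 29: fault, frames {96,29}
pos 3: 15: fault, evict 96, frames {29,15}
pos 4: 10: fault, evict 29, frames {15,10}
pos 5: 29: fault, evict 15, frames {10,29}
pos 6: 96: fault, evict 10, frames {29,96}
pos 7: 38: fault, evict 29, frames {96,38}
pos 8: 74: fault, evict 96, frames {38,74}
At position 8, page 96 is evicted.

96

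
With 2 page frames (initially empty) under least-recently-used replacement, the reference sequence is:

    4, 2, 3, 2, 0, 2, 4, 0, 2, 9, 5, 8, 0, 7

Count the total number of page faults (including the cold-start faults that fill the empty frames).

4: fault, frames (4)
2: fault, frames (4 2)
3: fault, evict 4, frames (2 3)
2: hit
0: fault, evict 3, frames (2 0)
2: hit
4: fault, evict 0, frames (2 4)
0: fault, evict 2, frames (4 0)
2: fault, evict 4, frames (0 2)
9: fault, evict 0, frames (2 9)
5: fault, evict 2, frames (9 5)
8: fault, evict 9, frames (5 8)
0: fault, evict 5, frames (8 0)
7: fault, evict 8, frames (0 7)
Page faults: 12.

12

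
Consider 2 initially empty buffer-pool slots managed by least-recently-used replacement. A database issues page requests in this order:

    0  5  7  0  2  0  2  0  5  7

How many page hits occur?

3

0 → fault, frames {0}
5 → fault, frames {0,5}
7 → fault, evict 0, frames {5,7}
0 → fault, evict 5, frames {7,0}
2 → fault, evict 7, frames {0,2}
0 → hit
2 → hit
0 → hit
5 → fault, evict 2, frames {0,5}
7 → fault, evict 0, frames {5,7}
Hits: 3.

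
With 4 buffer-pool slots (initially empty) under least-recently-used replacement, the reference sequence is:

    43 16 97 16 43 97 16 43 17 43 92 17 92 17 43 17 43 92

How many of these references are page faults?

5

43 -> miss, frames [43]
16 -> miss, frames [43, 16]
97 -> miss, frames [43, 16, 97]
16 -> hit
43 -> hit
97 -> hit
16 -> hit
43 -> hit
17 -> miss, frames [97, 16, 43, 17]
43 -> hit
92 -> miss, evict 97, frames [16, 17, 43, 92]
17 -> hit
92 -> hit
17 -> hit
43 -> hit
17 -> hit
43 -> hit
92 -> hit
Page faults: 5.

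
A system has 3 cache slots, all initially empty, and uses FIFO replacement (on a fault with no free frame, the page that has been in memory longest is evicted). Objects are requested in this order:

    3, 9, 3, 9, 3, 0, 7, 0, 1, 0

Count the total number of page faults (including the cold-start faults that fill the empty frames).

5

3 → miss, frames (3)
9 → miss, frames (3 9)
3 → hit
9 → hit
3 → hit
0 → miss, frames (3 9 0)
7 → miss, evict 3, frames (9 0 7)
0 → hit
1 → miss, evict 9, frames (0 7 1)
0 → hit
Page faults: 5.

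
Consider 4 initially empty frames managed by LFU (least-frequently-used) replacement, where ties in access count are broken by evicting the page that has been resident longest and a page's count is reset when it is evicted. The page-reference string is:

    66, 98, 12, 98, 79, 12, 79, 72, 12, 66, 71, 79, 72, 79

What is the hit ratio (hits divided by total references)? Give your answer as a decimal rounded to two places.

0.43

66 -> miss, frames [66]
98 -> miss, frames [66, 98]
12 -> miss, frames [66, 98, 12]
98 -> hit
79 -> miss, frames [66, 98, 12, 79]
12 -> hit
79 -> hit
72 -> miss, evict 66, frames [98, 12, 79, 72]
12 -> hit
66 -> miss, evict 72, frames [98, 12, 79, 66]
71 -> miss, evict 66, frames [98, 12, 79, 71]
79 -> hit
72 -> miss, evict 71, frames [98, 12, 79, 72]
79 -> hit
Hits: 6 of 14 references → 6/14 = 0.4286.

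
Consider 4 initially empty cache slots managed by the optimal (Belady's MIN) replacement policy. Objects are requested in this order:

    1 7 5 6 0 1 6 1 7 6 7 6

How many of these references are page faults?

1 → fault, frames [1]
7 → fault, frames [1, 7]
5 → fault, frames [1, 7, 5]
6 → fault, frames [1, 7, 5, 6]
0 → fault, evict 5, frames [1, 7, 6, 0]
1 → hit
6 → hit
1 → hit
7 → hit
6 → hit
7 → hit
6 → hit
Page faults: 5.

5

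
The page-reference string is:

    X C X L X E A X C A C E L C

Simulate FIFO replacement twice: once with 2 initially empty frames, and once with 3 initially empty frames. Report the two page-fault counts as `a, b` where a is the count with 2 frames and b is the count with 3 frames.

12, 9

2 frames: F F . F F F F F F F . F F F → 12 faults.
3 frames: F F . F . F F F F . . F F . → 9 faults.
9 < 12: adding a frame reduced faults, as is typical.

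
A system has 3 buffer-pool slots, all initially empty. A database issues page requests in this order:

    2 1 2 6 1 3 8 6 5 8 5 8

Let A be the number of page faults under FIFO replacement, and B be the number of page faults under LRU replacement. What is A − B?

-1

Under FIFO: F F . F . F F . F . . . → 6 faults.
Under LRU: F F . F . F F F F . . . → 7 faults.
A − B = 6 − 7 = -1.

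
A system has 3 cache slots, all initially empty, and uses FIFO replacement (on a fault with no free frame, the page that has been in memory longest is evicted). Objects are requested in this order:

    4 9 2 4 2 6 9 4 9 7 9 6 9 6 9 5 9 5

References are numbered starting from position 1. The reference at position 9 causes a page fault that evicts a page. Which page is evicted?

pos 1: 4 → miss, frames (4)
pos 2: 9 → miss, frames (4 9)
pos 3: 2 → miss, frames (4 9 2)
pos 4: 4 → hit
pos 5: 2 → hit
pos 6: 6 → miss, evict 4, frames (9 2 6)
pos 7: 9 → hit
pos 8: 4 → miss, evict 9, frames (2 6 4)
pos 9: 9 → miss, evict 2, frames (6 4 9)
At position 9, page 2 is evicted.

2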